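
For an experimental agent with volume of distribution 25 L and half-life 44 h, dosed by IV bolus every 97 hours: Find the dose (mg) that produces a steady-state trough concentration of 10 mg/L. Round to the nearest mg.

τ/t½ = 97/44 ≈ 2.2045, so f = (1/2)^(97/44) ≈ 0.216953.
Cmin,ss = (D/Vd)·f/(1−f), so D = Cmin,ss·Vd·(1−f)/f.
D = 10 × 25 × (1−f)/f ≈ 10 × 25 × 3.60929 ≈ 902.32 mg.

902 mg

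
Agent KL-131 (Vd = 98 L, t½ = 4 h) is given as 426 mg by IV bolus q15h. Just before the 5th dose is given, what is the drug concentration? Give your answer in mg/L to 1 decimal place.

0.3 mg/L

f = (1/2)^(τ/t½) = (1/2)^(15/4) ≈ 0.0743.
C₀ = D/Vd = 426/98 ≈ 4.347 mg/L.
Before the 5th dose, 4 doses have been given. Superposition: Cmin = C₀·(f + f² + … + f^4).
≈ 4.347 × (0.0743 + 0.0055 + 0.0004 + 0.0000) ≈ 4.347 × 0.0802 ≈ 0.349 mg/L.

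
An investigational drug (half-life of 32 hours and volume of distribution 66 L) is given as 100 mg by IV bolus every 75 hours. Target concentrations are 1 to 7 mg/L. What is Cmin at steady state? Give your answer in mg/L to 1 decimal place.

0.4 mg/L

Over one 75-h interval, 75/32 ≈ 2.3438 half-lives elapse, leaving f ≈ 0.1970 of each dose.
Single-dose peak C₀ = D/Vd = 100/66 ≈ 1.515 mg/L.
Steady-state trough Cmin,ss = C₀·f/(1−f) ≈ 1.515 × 0.1970/0.8030 ≈ 0.372 mg/L.
Trough 0.4 mg/L vs MEC 1 mg/L: subtherapeutic.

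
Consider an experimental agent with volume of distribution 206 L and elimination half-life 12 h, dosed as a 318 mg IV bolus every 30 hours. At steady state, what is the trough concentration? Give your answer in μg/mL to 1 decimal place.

τ/t½ = 30/12 ≈ 2.5, so fraction remaining f = (1/2)^(30/12) ≈ 0.1768.
Single-dose peak C₀ = D/Vd = 318/206 ≈ 1.544 μg/mL.
Steady-state trough Cmin,ss = C₀·f/(1−f) ≈ 1.544 × 0.1768/0.8232 ≈ 0.332 μg/mL.

0.3 μg/mL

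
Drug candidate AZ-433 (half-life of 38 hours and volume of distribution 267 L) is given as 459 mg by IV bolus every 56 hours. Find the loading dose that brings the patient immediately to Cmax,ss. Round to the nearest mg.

f = (1/2)^(56/38) ≈ 0.360062; accumulation ratio R = 1/(1−f) ≈ 1.56265.
Loading dose to hit Cmax,ss on first dose: D_load = D_maint·R ≈ 459 × 1.56265 ≈ 717.26 mg.

717 mg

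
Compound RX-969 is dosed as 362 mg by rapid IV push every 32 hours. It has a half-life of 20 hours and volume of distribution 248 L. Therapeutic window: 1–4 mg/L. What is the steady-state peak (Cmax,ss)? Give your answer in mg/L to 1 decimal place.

2.2 mg/L

τ/t½ = 32/20 ≈ 1.6, so fraction remaining f = (1/2)^(32/20) ≈ 0.3299.
At steady state, accumulation factor R = 1/(1 − e^(−kτ)) ≈ 1.4923.
Each bolus raises the concentration by D/Vd = 362/248 ≈ 1.460 mg/L.
Cmax,ss = C₀/(1 − f) ≈ 1.460/0.6701 ≈ 2.179 mg/L.
Peak 2.2 mg/L vs MTC 4 mg/L: below toxic threshold.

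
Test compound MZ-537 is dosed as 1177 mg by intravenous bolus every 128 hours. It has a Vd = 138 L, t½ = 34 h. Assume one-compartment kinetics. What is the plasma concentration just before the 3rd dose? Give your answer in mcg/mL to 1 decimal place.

f = (1/2)^(τ/t½) = (1/2)^(128/34) ≈ 0.0736.
C₀ = D/Vd = 1177/138 ≈ 8.529 mcg/mL.
Before the 3rd dose, 2 doses have been given. Superposition: Cmin = C₀·(f + f²).
≈ 8.529 × (0.0736 + 0.0054) ≈ 8.529 × 0.0790 ≈ 0.674 mcg/mL.

0.7 mcg/mL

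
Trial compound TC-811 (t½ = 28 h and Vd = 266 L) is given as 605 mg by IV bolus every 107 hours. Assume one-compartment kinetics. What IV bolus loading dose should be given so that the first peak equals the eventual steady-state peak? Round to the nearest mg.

651 mg

f = (1/2)^(107/28) ≈ 0.070735; accumulation ratio R = 1/(1−f) ≈ 1.07612.
Loading dose to hit Cmax,ss on first dose: D_load = D_maint·R ≈ 605 × 1.07612 ≈ 651.05 mg.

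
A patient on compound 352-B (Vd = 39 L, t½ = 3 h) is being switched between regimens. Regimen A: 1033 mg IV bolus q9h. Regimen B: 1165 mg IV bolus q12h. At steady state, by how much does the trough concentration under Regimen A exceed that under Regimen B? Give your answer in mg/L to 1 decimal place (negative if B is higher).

1.8 mg/L

Regimen A: f = (1/2)^(9/3) ≈ 0.1250; Cmin,ss = (1033/39)·f/(1−f) ≈ 3.784 mg/L.
Regimen B: f = (1/2)^(12/3) ≈ 0.0625; Cmin,ss = (1165/39)·f/(1−f) ≈ 1.991 mg/L.
Difference ≈ 3.784 − 1.991 ≈ 1.793 mg/L.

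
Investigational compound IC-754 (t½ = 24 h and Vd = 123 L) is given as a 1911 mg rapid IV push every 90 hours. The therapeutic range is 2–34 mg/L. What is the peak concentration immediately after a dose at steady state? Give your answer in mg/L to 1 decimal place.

16.8 mg/L

τ/t½ = 90/24 ≈ 3.75, so fraction remaining f = (1/2)^(90/24) ≈ 0.0743.
At steady state, accumulation factor R = 1/(1 − e^(−kτ)) ≈ 1.0803.
Each bolus raises the concentration by D/Vd = 1911/123 ≈ 15.537 mg/L.
Cmax,ss = C₀/(1 − f) ≈ 15.537/0.9257 ≈ 16.784 mg/L.
Peak 16.8 mg/L vs MTC 34 mg/L: below toxic threshold.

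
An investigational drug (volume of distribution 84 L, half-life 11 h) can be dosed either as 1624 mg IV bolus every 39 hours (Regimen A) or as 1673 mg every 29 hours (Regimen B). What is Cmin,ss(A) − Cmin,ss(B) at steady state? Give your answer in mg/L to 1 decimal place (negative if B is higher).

-2.0 mg/L

Regimen A: f = (1/2)^(39/11) ≈ 0.0856; Cmin,ss = (1624/84)·f/(1−f) ≈ 1.810 mg/L.
Regimen B: f = (1/2)^(29/11) ≈ 0.1608; Cmin,ss = (1673/84)·f/(1−f) ≈ 3.816 mg/L.
Difference ≈ 1.810 − 3.816 ≈ -2.006 mg/L.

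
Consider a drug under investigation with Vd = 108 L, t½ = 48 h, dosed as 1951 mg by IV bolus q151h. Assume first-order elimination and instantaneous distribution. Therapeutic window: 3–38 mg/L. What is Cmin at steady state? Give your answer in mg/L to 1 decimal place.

Over one 151-h interval, 151/48 ≈ 3.1458 half-lives elapse, leaving f ≈ 0.1130 of each dose.
Each bolus raises the concentration by D/Vd = 1951/108 ≈ 18.065 mg/L.
Steady-state trough Cmin,ss = C₀·f/(1−f) ≈ 18.065 × 0.1130/0.8870 ≈ 2.301 mg/L.
Trough 2.3 mg/L vs MEC 3 mg/L: subtherapeutic.

2.3 mg/L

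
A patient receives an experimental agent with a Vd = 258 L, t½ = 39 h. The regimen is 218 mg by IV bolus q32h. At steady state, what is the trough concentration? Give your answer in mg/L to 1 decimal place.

k = ln2/t½ = ln2/39 ≈ 0.017773 h⁻¹; fraction remaining f = e^(−kτ) = e^(−0.017773×32) ≈ 0.5662.
Accumulation ratio R = 1/(1 − f) ≈ 1/0.4338 ≈ 2.3052.
Each bolus raises the concentration by D/Vd = 218/258 ≈ 0.845 mg/L.
Cmax,ss = C₀/(1 − f) ≈ 0.845/0.4338 ≈ 1.948 mg/L.
Steady-state trough Cmin,ss = Cmax,ss·f ≈ 1.948 × 0.5662 ≈ 1.103 mg/L.

1.1 mg/L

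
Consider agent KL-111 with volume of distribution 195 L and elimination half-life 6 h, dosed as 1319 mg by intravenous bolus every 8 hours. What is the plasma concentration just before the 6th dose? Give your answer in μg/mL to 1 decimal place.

4.4 μg/mL

f = (1/2)^(τ/t½) = (1/2)^(8/6) ≈ 0.3969.
C₀ = D/Vd = 1319/195 ≈ 6.764 μg/mL.
Before the 6th dose, 5 doses have been given. Superposition: Cmin = C₀·(f + f² + … + f^5).
≈ 6.764 × (0.3969 + 0.1575 + 0.0625 + 0.0248 + 0.0098) ≈ 6.764 × 0.6515 ≈ 4.407 μg/mL.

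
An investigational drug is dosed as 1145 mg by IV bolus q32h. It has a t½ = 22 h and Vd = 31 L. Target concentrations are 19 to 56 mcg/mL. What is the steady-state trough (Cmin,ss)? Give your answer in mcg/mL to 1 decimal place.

21.2 mcg/mL

τ/t½ = 32/22 ≈ 1.4545, so fraction remaining f = (1/2)^(32/22) ≈ 0.3649.
At steady state, accumulation factor R = 1/(1 − e^(−kτ)) ≈ 1.5746.
Single-dose peak C₀ = D/Vd = 1145/31 ≈ 36.935 mcg/mL.
Steady-state peak Cmax,ss = C₀·R ≈ 36.935 × 1.5746 ≈ 58.158 mcg/mL.
Steady-state trough Cmin,ss = Cmax,ss·f ≈ 58.158 × 0.3649 ≈ 21.222 mcg/mL.
Trough 21.2 mcg/mL vs MEC 19 mcg/mL: adequate.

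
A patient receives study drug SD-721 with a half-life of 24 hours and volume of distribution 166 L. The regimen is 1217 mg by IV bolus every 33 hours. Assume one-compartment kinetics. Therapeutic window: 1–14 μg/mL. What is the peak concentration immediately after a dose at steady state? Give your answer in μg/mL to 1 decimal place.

τ/t½ = 33/24 ≈ 1.375, so fraction remaining f = (1/2)^(33/24) ≈ 0.3856.
Accumulation ratio R = 1/(1 − f) ≈ 1/0.6144 ≈ 1.6276.
Single-dose peak C₀ = D/Vd = 1217/166 ≈ 7.331 μg/mL.
Cmax,ss = C₀/(1 − f) ≈ 7.331/0.6144 ≈ 11.932 μg/mL.
Peak 11.9 μg/mL vs MTC 14 μg/mL: below toxic threshold.

11.9 μg/mL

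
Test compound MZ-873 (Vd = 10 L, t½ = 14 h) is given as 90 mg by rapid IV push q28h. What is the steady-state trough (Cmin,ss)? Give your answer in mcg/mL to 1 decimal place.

τ = 28 h = 2 half-lives, so f = (1/2)^2 = 0.25.
Accumulation ratio R = 1/(1 − f) = 1/0.75 = 4/3.
Single-dose peak C₀ = D/Vd = 90/10 = 9 mcg/mL.
Steady-state peak Cmax,ss = C₀·R = 9 × 4/3 ≈ 12.000 mcg/mL.
Steady-state trough Cmin,ss = Cmax,ss·f ≈ 12.000 × 0.25 ≈ 3.000 mcg/mL.

3.0 mcg/mL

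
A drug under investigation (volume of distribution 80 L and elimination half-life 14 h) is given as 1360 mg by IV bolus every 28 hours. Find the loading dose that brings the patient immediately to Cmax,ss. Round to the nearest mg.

f = (1/2)^(28/14) ≈ 0.250000; accumulation ratio R = 1/(1−f) ≈ 1.33333.
Loading dose to hit Cmax,ss on first dose: D_load = D_maint·R ≈ 1360 × 1.33333 ≈ 1813.33 mg.

1813 mg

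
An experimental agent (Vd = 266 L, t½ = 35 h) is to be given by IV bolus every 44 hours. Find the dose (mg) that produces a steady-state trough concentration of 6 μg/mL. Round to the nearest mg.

τ/t½ = 44/35 ≈ 1.2571, so f = (1/2)^(44/35) ≈ 0.418372.
Cmin,ss = (D/Vd)·f/(1−f), so D = Cmin,ss·Vd·(1−f)/f.
D = 6 × 266 × (1−f)/f ≈ 6 × 266 × 1.39022 ≈ 2218.79 mg.

2219 mg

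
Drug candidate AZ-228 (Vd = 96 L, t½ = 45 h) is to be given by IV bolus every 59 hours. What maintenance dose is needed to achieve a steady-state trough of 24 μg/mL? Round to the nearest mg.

τ/t½ = 59/45 ≈ 1.3111, so f = (1/2)^(59/45) ≈ 0.403010.
Cmin,ss = (D/Vd)·f/(1−f), so D = Cmin,ss·Vd·(1−f)/f.
D = 24 × 96 × (1−f)/f ≈ 24 × 96 × 1.48133 ≈ 3412.98 mg.

3413 mg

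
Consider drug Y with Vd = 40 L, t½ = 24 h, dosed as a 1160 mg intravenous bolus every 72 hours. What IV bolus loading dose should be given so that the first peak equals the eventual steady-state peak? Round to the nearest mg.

1326 mg

f = (1/2)^(72/24) ≈ 0.125000; accumulation ratio R = 1/(1−f) ≈ 1.14286.
Loading dose to hit Cmax,ss on first dose: D_load = D_maint·R ≈ 1160 × 1.14286 ≈ 1325.72 mg.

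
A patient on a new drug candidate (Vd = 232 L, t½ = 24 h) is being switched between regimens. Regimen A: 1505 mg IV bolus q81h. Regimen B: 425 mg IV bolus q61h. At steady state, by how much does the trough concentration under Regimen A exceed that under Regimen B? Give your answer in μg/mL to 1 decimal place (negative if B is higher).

Regimen A: f = (1/2)^(81/24) ≈ 0.0964; Cmin,ss = (1505/232)·f/(1−f) ≈ 0.692 μg/mL.
Regimen B: f = (1/2)^(61/24) ≈ 0.1717; Cmin,ss = (425/232)·f/(1−f) ≈ 0.380 μg/mL.
Difference ≈ 0.692 − 0.380 ≈ 0.312 μg/mL.

0.3 μg/mL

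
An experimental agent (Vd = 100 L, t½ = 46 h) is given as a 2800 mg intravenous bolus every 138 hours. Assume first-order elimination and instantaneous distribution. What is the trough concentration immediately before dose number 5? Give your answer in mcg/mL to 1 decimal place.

f = (1/2)^(τ/t½) = (1/2)^(138/46) ≈ 0.1250.
C₀ = D/Vd = 2800/100 ≈ 28.000 mcg/mL.
Before the 5th dose, 4 doses have been given. Superposition: Cmin = C₀·(f + f² + … + f^4).
≈ 28.000 × (0.1250 + 0.0156 + 0.0020 + 0.0002) ≈ 28.000 × 0.1428 ≈ 3.998 mcg/mL.

4.0 mcg/mL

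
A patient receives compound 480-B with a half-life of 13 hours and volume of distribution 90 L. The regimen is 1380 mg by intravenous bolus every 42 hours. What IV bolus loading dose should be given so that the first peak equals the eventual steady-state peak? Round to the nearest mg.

f = (1/2)^(42/13) ≈ 0.106523; accumulation ratio R = 1/(1−f) ≈ 1.11922.
Loading dose to hit Cmax,ss on first dose: D_load = D_maint·R ≈ 1380 × 1.11922 ≈ 1544.52 mg.

1545 mg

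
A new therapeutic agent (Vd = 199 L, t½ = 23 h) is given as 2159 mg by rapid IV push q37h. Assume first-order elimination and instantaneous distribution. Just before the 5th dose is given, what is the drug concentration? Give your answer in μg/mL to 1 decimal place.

5.2 μg/mL

f = (1/2)^(τ/t½) = (1/2)^(37/23) ≈ 0.3279.
C₀ = D/Vd = 2159/199 ≈ 10.849 μg/mL.
Before the 5th dose, 4 doses have been given. Superposition: Cmin = C₀·(f + f² + … + f^4).
≈ 10.849 × (0.3279 + 0.1075 + 0.0353 + 0.0116) ≈ 10.849 × 0.4823 ≈ 5.232 μg/mL.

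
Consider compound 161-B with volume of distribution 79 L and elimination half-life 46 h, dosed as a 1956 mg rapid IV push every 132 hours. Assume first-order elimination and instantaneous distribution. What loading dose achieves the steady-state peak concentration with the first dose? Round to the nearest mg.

f = (1/2)^(132/46) ≈ 0.136828; accumulation ratio R = 1/(1−f) ≈ 1.15852.
Loading dose to hit Cmax,ss on first dose: D_load = D_maint·R ≈ 1956 × 1.15852 ≈ 2266.07 mg.

2266 mg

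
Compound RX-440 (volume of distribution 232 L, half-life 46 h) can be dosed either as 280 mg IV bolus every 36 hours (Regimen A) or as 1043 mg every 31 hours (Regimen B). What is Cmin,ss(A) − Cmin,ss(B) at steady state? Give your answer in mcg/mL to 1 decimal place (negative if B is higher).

Regimen A: f = (1/2)^(36/46) ≈ 0.5813; Cmin,ss = (280/232)·f/(1−f) ≈ 1.676 mcg/mL.
Regimen B: f = (1/2)^(31/46) ≈ 0.6268; Cmin,ss = (1043/232)·f/(1−f) ≈ 7.551 mcg/mL.
Difference ≈ 1.676 − 7.551 ≈ -5.875 mcg/mL.

-5.9 mcg/mL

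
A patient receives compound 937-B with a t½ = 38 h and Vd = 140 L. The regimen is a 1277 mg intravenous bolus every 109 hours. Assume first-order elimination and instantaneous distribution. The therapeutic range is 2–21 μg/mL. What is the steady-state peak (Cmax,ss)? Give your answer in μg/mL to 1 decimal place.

10.6 μg/mL

k = ln2/t½ = ln2/38 ≈ 0.018241 h⁻¹; fraction remaining f = e^(−kτ) = e^(−0.018241×109) ≈ 0.1369.
At steady state, accumulation factor R = 1/(1 − e^(−kτ)) ≈ 1.1586.
Single-dose peak C₀ = D/Vd = 1277/140 ≈ 9.121 μg/mL.
Cmax,ss = C₀/(1 − f) ≈ 9.121/0.8631 ≈ 10.568 μg/mL.
Peak 10.6 μg/mL vs MTC 21 μg/mL: below toxic threshold.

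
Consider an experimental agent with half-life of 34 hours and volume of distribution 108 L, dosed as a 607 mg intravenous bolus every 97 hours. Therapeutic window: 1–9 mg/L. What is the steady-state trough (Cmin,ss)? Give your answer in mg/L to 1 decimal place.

Over one 97-h interval, 97/34 ≈ 2.8529 half-lives elapse, leaving f ≈ 0.1384 of each dose.
Single-dose peak C₀ = D/Vd = 607/108 ≈ 5.620 mg/L.
Steady-state trough Cmin,ss = C₀·f/(1−f) ≈ 5.620 × 0.1384/0.8616 ≈ 0.903 mg/L.
Trough 0.9 mg/L vs MEC 1 mg/L: subtherapeutic.

0.9 mg/L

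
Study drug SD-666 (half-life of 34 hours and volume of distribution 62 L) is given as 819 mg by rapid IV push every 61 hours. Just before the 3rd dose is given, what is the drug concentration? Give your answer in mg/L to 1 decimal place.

4.9 mg/L

f = (1/2)^(τ/t½) = (1/2)^(61/34) ≈ 0.2883.
C₀ = D/Vd = 819/62 ≈ 13.210 mg/L.
Before the 3rd dose, 2 doses have been given. Superposition: Cmin = C₀·(f + f²).
≈ 13.210 × (0.2883 + 0.0831) ≈ 13.210 × 0.3714 ≈ 4.906 mg/L.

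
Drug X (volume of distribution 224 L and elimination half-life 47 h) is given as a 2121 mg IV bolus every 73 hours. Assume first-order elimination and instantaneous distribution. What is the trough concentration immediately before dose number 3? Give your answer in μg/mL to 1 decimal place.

f = (1/2)^(τ/t½) = (1/2)^(73/47) ≈ 0.3408.
C₀ = D/Vd = 2121/224 ≈ 9.469 μg/mL.
Before the 3rd dose, 2 doses have been given. Superposition: Cmin = C₀·(f + f²).
≈ 9.469 × (0.3408 + 0.1161) ≈ 9.469 × 0.4569 ≈ 4.326 μg/mL.

4.3 μg/mL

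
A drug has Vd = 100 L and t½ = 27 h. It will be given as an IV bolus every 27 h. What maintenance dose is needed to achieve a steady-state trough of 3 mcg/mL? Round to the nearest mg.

300 mg

τ/t½ = 27/27 ≈ 1, so f = (1/2)^(27/27) ≈ 0.500000.
Cmin,ss = (D/Vd)·f/(1−f), so D = Cmin,ss·Vd·(1−f)/f.
D = 3 × 100 × (1−f)/f ≈ 3 × 100 × 1.00000 ≈ 300.00 mg.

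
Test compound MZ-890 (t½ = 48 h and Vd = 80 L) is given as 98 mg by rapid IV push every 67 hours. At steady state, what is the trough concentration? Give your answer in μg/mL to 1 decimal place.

Over one 67-h interval, 67/48 ≈ 1.3958 half-lives elapse, leaving f ≈ 0.3800 of each dose.
Each bolus raises the concentration by D/Vd = 98/80 ≈ 1.225 μg/mL.
Steady-state trough Cmin,ss = C₀·f/(1−f) ≈ 1.225 × 0.3800/0.6200 ≈ 0.751 μg/mL.

0.8 μg/mL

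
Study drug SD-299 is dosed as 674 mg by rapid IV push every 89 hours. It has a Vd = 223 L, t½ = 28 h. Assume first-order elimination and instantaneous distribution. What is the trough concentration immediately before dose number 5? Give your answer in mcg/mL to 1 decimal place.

0.4 mcg/mL

f = (1/2)^(τ/t½) = (1/2)^(89/28) ≈ 0.1104.
C₀ = D/Vd = 674/223 ≈ 3.022 mcg/mL.
Before the 5th dose, 4 doses have been given. Superposition: Cmin = C₀·(f + f² + … + f^4).
≈ 3.022 × (0.1104 + 0.0122 + 0.0013 + 0.0001) ≈ 3.022 × 0.1240 ≈ 0.375 mcg/mL.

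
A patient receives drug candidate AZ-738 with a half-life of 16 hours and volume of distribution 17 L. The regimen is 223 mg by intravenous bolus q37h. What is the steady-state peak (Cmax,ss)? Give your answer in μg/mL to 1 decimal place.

16.4 μg/mL

τ/t½ = 37/16 ≈ 2.3125, so fraction remaining f = (1/2)^(37/16) ≈ 0.2013.
Accumulation ratio R = 1/(1 − f) ≈ 1/0.7987 ≈ 1.2520.
Each bolus raises the concentration by D/Vd = 223/17 ≈ 13.118 μg/mL.
Cmax,ss = C₀/(1 − f) ≈ 13.118/0.7987 ≈ 16.424 μg/mL.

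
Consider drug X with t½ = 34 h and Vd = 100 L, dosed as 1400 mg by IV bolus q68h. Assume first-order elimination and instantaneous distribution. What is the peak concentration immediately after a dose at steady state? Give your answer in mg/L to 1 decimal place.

τ = 68 h = 2 half-lives, so f = (1/2)^2 = 0.25.
Accumulation ratio R = 1/(1 − f) = 1/0.75 = 4/3.
Single-dose peak C₀ = D/Vd = 1400/100 = 14 mg/L.
Steady-state peak Cmax,ss = C₀·R = 14 × 4/3 ≈ 18.667 mg/L.

18.7 mg/L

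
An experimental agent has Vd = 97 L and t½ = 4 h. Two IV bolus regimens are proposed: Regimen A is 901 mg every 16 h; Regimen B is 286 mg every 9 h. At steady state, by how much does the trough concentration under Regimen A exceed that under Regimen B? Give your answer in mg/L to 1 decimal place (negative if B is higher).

-0.2 mg/L

Regimen A: f = (1/2)^(16/4) ≈ 0.0625; Cmin,ss = (901/97)·f/(1−f) ≈ 0.619 mg/L.
Regimen B: f = (1/2)^(9/4) ≈ 0.2102; Cmin,ss = (286/97)·f/(1−f) ≈ 0.785 mg/L.
Difference ≈ 0.619 − 0.785 ≈ -0.166 mg/L.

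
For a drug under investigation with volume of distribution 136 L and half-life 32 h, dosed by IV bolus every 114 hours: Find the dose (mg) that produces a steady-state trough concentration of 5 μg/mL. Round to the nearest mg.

τ/t½ = 114/32 ≈ 3.5625, so f = (1/2)^(114/32) ≈ 0.084641.
Cmin,ss = (D/Vd)·f/(1−f), so D = Cmin,ss·Vd·(1−f)/f.
D = 5 × 136 × (1−f)/f ≈ 5 × 136 × 10.81461 ≈ 7353.93 mg.

7354 mg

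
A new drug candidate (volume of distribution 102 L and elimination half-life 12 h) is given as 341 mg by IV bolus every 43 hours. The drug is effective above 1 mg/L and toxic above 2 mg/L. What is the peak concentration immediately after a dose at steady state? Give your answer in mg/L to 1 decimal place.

Over one 43-h interval, 43/12 ≈ 3.5833 half-lives elapse, leaving f ≈ 0.0834 of each dose.
Accumulation ratio R = 1/(1 − f) ≈ 1/0.9166 ≈ 1.0910.
Each bolus raises the concentration by D/Vd = 341/102 ≈ 3.343 mg/L.
Steady-state peak Cmax,ss = C₀·R ≈ 3.343 × 1.0910 ≈ 3.647 mg/L.
Peak 3.6 mg/L vs MTC 2 mg/L: exceeds toxic threshold.

3.6 mg/L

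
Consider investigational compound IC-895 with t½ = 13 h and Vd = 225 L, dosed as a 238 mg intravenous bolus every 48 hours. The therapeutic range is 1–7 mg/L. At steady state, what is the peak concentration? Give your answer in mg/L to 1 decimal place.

k = ln2/t½ = ln2/13 ≈ 0.053319 h⁻¹; fraction remaining f = e^(−kτ) = e^(−0.053319×48) ≈ 0.0774.
At steady state, accumulation factor R = 1/(1 − e^(−kτ)) ≈ 1.0839.
Each bolus raises the concentration by D/Vd = 238/225 ≈ 1.058 mg/L.
Cmax,ss = C₀/(1 − f) ≈ 1.058/0.9226 ≈ 1.147 mg/L.
Peak 1.1 mg/L vs MTC 7 mg/L: below toxic threshold.

1.1 mg/L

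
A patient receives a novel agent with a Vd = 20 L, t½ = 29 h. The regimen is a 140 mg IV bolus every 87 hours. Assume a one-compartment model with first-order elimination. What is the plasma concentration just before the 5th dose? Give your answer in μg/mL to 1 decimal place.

f = (1/2)^(τ/t½) = (1/2)^(87/29) ≈ 0.1250.
C₀ = D/Vd = 140/20 ≈ 7.000 μg/mL.
Before the 5th dose, 4 doses have been given. Superposition: Cmin = C₀·(f + f² + … + f^4).
≈ 7.000 × (0.1250 + 0.0156 + 0.0020 + 0.0002) ≈ 7.000 × 0.1428 ≈ 1.000 μg/mL.

1.0 μg/mL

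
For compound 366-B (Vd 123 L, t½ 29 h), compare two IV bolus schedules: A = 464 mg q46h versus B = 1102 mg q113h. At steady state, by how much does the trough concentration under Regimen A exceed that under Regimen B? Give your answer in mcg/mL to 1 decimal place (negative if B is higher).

1.2 mcg/mL

Regimen A: f = (1/2)^(46/29) ≈ 0.3330; Cmin,ss = (464/123)·f/(1−f) ≈ 1.883 mcg/mL.
Regimen B: f = (1/2)^(113/29) ≈ 0.0671; Cmin,ss = (1102/123)·f/(1−f) ≈ 0.644 mcg/mL.
Difference ≈ 1.883 − 0.644 ≈ 1.239 mcg/mL.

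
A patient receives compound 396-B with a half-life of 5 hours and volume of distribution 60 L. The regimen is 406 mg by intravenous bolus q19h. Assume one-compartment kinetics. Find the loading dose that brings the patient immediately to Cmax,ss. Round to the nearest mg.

437 mg

f = (1/2)^(19/5) ≈ 0.071794; accumulation ratio R = 1/(1−f) ≈ 1.07735.
Loading dose to hit Cmax,ss on first dose: D_load = D_maint·R ≈ 406 × 1.07735 ≈ 437.40 mg.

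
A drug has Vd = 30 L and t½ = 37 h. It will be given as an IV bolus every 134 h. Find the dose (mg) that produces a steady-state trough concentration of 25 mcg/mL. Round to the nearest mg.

8482 mg

τ/t½ = 134/37 ≈ 3.6216, so f = (1/2)^(134/37) ≈ 0.081242.
Cmin,ss = (D/Vd)·f/(1−f), so D = Cmin,ss·Vd·(1−f)/f.
D = 25 × 30 × (1−f)/f ≈ 25 × 30 × 11.30890 ≈ 8481.67 mg.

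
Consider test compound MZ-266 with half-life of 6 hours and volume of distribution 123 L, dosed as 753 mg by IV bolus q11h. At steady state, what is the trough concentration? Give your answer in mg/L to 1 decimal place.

k = ln2/t½ = ln2/6 ≈ 0.115525 h⁻¹; fraction remaining f = e^(−kτ) = e^(−0.115525×11) ≈ 0.2806.
At steady state, accumulation factor R = 1/(1 − e^(−kτ)) ≈ 1.3900.
Single-dose peak C₀ = D/Vd = 753/123 ≈ 6.122 mg/L.
Steady-state peak Cmax,ss = C₀·R ≈ 6.122 × 1.3900 ≈ 8.510 mg/L.
Steady-state trough Cmin,ss = Cmax,ss·f ≈ 8.510 × 0.2806 ≈ 2.388 mg/L.

2.4 mg/L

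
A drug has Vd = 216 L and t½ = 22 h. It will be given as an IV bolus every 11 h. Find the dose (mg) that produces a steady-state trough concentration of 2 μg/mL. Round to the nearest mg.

τ/t½ = 11/22 ≈ 0.5, so f = (1/2)^(11/22) ≈ 0.707107.
Cmin,ss = (D/Vd)·f/(1−f), so D = Cmin,ss·Vd·(1−f)/f.
D = 2 × 216 × (1−f)/f ≈ 2 × 216 × 0.41421 ≈ 178.94 mg.

179 mg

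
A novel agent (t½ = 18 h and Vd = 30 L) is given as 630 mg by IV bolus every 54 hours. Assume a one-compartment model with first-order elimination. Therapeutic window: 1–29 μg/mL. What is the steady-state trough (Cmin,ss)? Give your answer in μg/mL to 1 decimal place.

The dosing interval is 3 half-lives, so f = 2^(−3) = 0.125.
At steady state, R = 1/(1 − 0.125) = 8/7.
Single-dose peak C₀ = D/Vd = 630/30 = 21 μg/mL.
Steady-state peak Cmax,ss = C₀·R = 21 × 8/7 ≈ 24.000 μg/mL.
Steady-state trough Cmin,ss = Cmax,ss·f ≈ 24.000 × 0.125 ≈ 3.000 μg/mL.
Trough 3.0 μg/mL vs MEC 1 μg/mL: adequate.

3.0 μg/mL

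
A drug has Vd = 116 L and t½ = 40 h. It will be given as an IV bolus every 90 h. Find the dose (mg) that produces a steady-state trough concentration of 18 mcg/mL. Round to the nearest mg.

τ/t½ = 90/40 ≈ 2.25, so f = (1/2)^(90/40) ≈ 0.210224.
Cmin,ss = (D/Vd)·f/(1−f), so D = Cmin,ss·Vd·(1−f)/f.
D = 18 × 116 × (1−f)/f ≈ 18 × 116 × 3.75683 ≈ 7844.26 mg.

7844 mg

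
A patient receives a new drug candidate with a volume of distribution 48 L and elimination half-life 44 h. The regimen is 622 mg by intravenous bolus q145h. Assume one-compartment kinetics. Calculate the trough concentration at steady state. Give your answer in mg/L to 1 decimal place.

τ/t½ = 145/44 ≈ 3.2955, so fraction remaining f = (1/2)^(145/44) ≈ 0.1019.
Accumulation ratio R = 1/(1 − f) ≈ 1/0.8981 ≈ 1.1135.
Each bolus raises the concentration by D/Vd = 622/48 ≈ 12.958 mg/L.
Cmax,ss = C₀/(1 − f) ≈ 12.958/0.8981 ≈ 14.428 mg/L.
Steady-state trough Cmin,ss = Cmax,ss·f ≈ 14.428 × 0.1019 ≈ 1.470 mg/L.

1.5 mg/L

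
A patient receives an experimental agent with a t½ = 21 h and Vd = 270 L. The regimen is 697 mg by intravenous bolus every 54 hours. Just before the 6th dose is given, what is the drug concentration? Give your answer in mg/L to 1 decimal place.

f = (1/2)^(τ/t½) = (1/2)^(54/21) ≈ 0.1682.
C₀ = D/Vd = 697/270 ≈ 2.581 mg/L.
Before the 6th dose, 5 doses have been given. Superposition: Cmin = C₀·(f + f² + … + f^5).
≈ 2.581 × (0.1682 + 0.0283 + 0.0048 + 0.0008 + 0.0001) ≈ 2.581 × 0.2022 ≈ 0.522 mg/L.

0.5 mg/L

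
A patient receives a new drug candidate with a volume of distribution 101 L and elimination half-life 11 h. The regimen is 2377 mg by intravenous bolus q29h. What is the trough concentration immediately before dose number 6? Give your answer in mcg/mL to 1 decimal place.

f = (1/2)^(τ/t½) = (1/2)^(29/11) ≈ 0.1608.
C₀ = D/Vd = 2377/101 ≈ 23.535 mcg/mL.
Before the 6th dose, 5 doses have been given. Superposition: Cmin = C₀·(f + f² + … + f^5).
≈ 23.535 × (0.1608 + 0.0259 + 0.0042 + 0.0007 + 0.0001) ≈ 23.535 × 0.1917 ≈ 4.512 mcg/mL.

4.5 mcg/mL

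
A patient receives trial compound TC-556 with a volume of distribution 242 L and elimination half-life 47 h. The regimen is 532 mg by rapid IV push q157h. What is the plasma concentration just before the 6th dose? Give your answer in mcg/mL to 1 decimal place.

f = (1/2)^(τ/t½) = (1/2)^(157/47) ≈ 0.0987.
C₀ = D/Vd = 532/242 ≈ 2.198 mcg/mL.
Before the 6th dose, 5 doses have been given. Superposition: Cmin = C₀·(f + f² + … + f^5).
≈ 2.198 × (0.0987 + 0.0097 + 0.0010 + 0.0001 + 0.0000) ≈ 2.198 × 0.1095 ≈ 0.241 mcg/mL.

0.2 mcg/mL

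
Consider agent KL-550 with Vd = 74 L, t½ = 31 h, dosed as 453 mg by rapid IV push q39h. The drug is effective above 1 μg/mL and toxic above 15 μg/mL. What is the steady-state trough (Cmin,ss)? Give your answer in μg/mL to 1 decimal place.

4.4 μg/mL

k = ln2/t½ = ln2/31 ≈ 0.022360 h⁻¹; fraction remaining f = e^(−kτ) = e^(−0.022360×39) ≈ 0.4181.
At steady state, accumulation factor R = 1/(1 − e^(−kτ)) ≈ 1.7185.
Single-dose peak C₀ = D/Vd = 453/74 ≈ 6.122 μg/mL.
Cmax,ss = C₀/(1 − f) ≈ 6.122/0.5819 ≈ 10.521 μg/mL.
Steady-state trough Cmin,ss = Cmax,ss·f ≈ 10.521 × 0.4181 ≈ 4.399 μg/mL.
Trough 4.4 μg/mL vs MEC 1 μg/mL: adequate.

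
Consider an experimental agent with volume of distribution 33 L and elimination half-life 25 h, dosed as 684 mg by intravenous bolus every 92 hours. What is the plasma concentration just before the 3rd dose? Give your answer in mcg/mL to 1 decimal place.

1.7 mcg/mL

f = (1/2)^(τ/t½) = (1/2)^(92/25) ≈ 0.0780.
C₀ = D/Vd = 684/33 ≈ 20.727 mcg/mL.
Before the 3rd dose, 2 doses have been given. Superposition: Cmin = C₀·(f + f²).
≈ 20.727 × (0.0780 + 0.0061) ≈ 20.727 × 0.0841 ≈ 1.743 mcg/mL.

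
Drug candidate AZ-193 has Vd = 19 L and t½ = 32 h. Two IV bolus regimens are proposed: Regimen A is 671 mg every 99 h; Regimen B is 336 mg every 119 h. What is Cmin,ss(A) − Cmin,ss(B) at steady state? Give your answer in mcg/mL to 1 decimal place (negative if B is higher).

3.2 mcg/mL

Regimen A: f = (1/2)^(99/32) ≈ 0.1171; Cmin,ss = (671/19)·f/(1−f) ≈ 4.684 mcg/mL.
Regimen B: f = (1/2)^(119/32) ≈ 0.0760; Cmin,ss = (336/19)·f/(1−f) ≈ 1.455 mcg/mL.
Difference ≈ 4.684 − 1.455 ≈ 3.229 mcg/mL.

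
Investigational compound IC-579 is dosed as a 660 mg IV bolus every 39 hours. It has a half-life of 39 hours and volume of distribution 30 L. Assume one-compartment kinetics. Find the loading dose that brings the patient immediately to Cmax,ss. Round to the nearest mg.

1320 mg

f = (1/2)^(39/39) ≈ 0.500000; accumulation ratio R = 1/(1−f) ≈ 2.00000.
Loading dose to hit Cmax,ss on first dose: D_load = D_maint·R ≈ 660 × 2.00000 ≈ 1320.00 mg.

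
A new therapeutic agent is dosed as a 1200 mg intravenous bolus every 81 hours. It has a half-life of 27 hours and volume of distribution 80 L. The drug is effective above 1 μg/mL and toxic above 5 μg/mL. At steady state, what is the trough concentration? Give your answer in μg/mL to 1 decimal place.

2.1 μg/mL

τ = 81 h = 3 half-lives, so f = (1/2)^3 = 0.125.
Accumulation ratio R = 1/(1 − f) = 1/0.875 = 8/7.
Single-dose peak C₀ = D/Vd = 1200/80 = 15 μg/mL.
Steady-state peak Cmax,ss = C₀·R = 15 × 8/7 ≈ 17.143 μg/mL.
Steady-state trough Cmin,ss = Cmax,ss·f ≈ 17.143 × 0.125 ≈ 2.143 μg/mL.
Trough 2.1 μg/mL vs MEC 1 μg/mL: adequate.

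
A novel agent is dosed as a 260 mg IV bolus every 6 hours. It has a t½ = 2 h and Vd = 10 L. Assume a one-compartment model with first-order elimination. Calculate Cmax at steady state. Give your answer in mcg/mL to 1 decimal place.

29.7 mcg/mL

The dosing interval is 3 half-lives, so f = 2^(−3) = 0.125.
At steady state, R = 1/(1 − 0.125) = 8/7.
Single-dose peak C₀ = D/Vd = 260/10 = 26 mcg/mL.
Steady-state peak Cmax,ss = C₀·R = 26 × 8/7 ≈ 29.714 mcg/mL.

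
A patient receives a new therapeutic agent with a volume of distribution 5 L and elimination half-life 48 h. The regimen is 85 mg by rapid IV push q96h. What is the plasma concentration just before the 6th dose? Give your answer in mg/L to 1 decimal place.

5.7 mg/L

f = (1/2)^(τ/t½) = (1/2)^(96/48) ≈ 0.2500.
C₀ = D/Vd = 85/5 ≈ 17.000 mg/L.
Before the 6th dose, 5 doses have been given. Superposition: Cmin = C₀·(f + f² + … + f^5).
≈ 17.000 × (0.2500 + 0.0625 + 0.0156 + 0.0039 + 0.0010) ≈ 17.000 × 0.3330 ≈ 5.661 mg/L.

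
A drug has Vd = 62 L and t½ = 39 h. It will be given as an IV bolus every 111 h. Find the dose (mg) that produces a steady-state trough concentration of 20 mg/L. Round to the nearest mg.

τ/t½ = 111/39 ≈ 2.8462, so f = (1/2)^(111/39) ≈ 0.139066.
Cmin,ss = (D/Vd)·f/(1−f), so D = Cmin,ss·Vd·(1−f)/f.
D = 20 × 62 × (1−f)/f ≈ 20 × 62 × 6.19083 ≈ 7676.63 mg.

7677 mg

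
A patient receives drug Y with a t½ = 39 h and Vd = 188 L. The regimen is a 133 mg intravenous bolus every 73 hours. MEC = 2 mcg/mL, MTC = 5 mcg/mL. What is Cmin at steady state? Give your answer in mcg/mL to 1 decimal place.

0.3 mcg/mL

Over one 73-h interval, 73/39 ≈ 1.8718 half-lives elapse, leaving f ≈ 0.2732 of each dose.
At steady state, accumulation factor R = 1/(1 − e^(−kτ)) ≈ 1.3759.
Single-dose peak C₀ = D/Vd = 133/188 ≈ 0.707 mcg/mL.
Cmax,ss = C₀/(1 − f) ≈ 0.707/0.7268 ≈ 0.973 mcg/mL.
Steady-state trough Cmin,ss = Cmax,ss·f ≈ 0.973 × 0.2732 ≈ 0.266 mcg/mL.
Trough 0.3 mcg/mL vs MEC 2 mcg/mL: subtherapeutic.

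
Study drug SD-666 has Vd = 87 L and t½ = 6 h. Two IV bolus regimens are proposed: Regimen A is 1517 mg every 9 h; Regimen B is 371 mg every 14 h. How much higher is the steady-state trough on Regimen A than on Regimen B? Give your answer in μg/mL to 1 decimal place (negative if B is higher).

8.5 μg/mL

Regimen A: f = (1/2)^(9/6) ≈ 0.3536; Cmin,ss = (1517/87)·f/(1−f) ≈ 9.538 μg/mL.
Regimen B: f = (1/2)^(14/6) ≈ 0.1984; Cmin,ss = (371/87)·f/(1−f) ≈ 1.055 μg/mL.
Difference ≈ 9.538 − 1.055 ≈ 8.483 μg/mL.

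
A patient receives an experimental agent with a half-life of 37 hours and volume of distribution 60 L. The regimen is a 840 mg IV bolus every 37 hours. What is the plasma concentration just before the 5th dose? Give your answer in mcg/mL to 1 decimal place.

f = (1/2)^(τ/t½) = (1/2)^(37/37) ≈ 0.5000.
C₀ = D/Vd = 840/60 ≈ 14.000 mcg/mL.
Before the 5th dose, 4 doses have been given. Superposition: Cmin = C₀·(f + f² + … + f^4).
≈ 14.000 × (0.5000 + 0.2500 + 0.1250 + 0.0625) ≈ 14.000 × 0.9375 ≈ 13.125 mcg/mL.

13.1 mcg/mL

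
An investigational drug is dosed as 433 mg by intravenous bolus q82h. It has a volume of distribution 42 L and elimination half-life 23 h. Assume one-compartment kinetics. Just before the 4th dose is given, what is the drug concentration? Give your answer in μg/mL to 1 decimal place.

f = (1/2)^(τ/t½) = (1/2)^(82/23) ≈ 0.0845.
C₀ = D/Vd = 433/42 ≈ 10.310 μg/mL.
Before the 4th dose, 3 doses have been given. Superposition: Cmin = C₀·(f + f² + … + f^3).
≈ 10.310 × (0.0845 + 0.0071 + 0.0006) ≈ 10.310 × 0.0922 ≈ 0.951 μg/mL.

1.0 μg/mL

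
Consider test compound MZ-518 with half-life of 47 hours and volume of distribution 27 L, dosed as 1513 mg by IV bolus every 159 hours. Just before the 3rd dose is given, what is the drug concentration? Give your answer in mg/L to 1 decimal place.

5.9 mg/L

f = (1/2)^(τ/t½) = (1/2)^(159/47) ≈ 0.0959.
C₀ = D/Vd = 1513/27 ≈ 56.037 mg/L.
Before the 3rd dose, 2 doses have been given. Superposition: Cmin = C₀·(f + f²).
≈ 56.037 × (0.0959 + 0.0092) ≈ 56.037 × 0.1051 ≈ 5.889 mg/L.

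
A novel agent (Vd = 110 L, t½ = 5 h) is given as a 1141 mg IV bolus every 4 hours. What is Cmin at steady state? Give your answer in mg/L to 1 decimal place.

τ/t½ = 4/5 ≈ 0.8, so fraction remaining f = (1/2)^(4/5) ≈ 0.5743.
At steady state, accumulation factor R = 1/(1 − e^(−kτ)) ≈ 2.3491.
Single-dose peak C₀ = D/Vd = 1141/110 ≈ 10.373 mg/L.
Cmax,ss = C₀/(1 − f) ≈ 10.373/0.4257 ≈ 24.367 mg/L.
Steady-state trough Cmin,ss = Cmax,ss·f ≈ 24.367 × 0.5743 ≈ 13.994 mg/L.

14.0 mg/L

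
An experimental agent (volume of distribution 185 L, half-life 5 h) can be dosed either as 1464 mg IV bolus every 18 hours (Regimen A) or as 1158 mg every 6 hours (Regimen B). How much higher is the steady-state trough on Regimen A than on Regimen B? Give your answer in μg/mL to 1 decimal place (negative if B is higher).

-4.1 μg/mL

Regimen A: f = (1/2)^(18/5) ≈ 0.0825; Cmin,ss = (1464/185)·f/(1−f) ≈ 0.712 μg/mL.
Regimen B: f = (1/2)^(6/5) ≈ 0.4353; Cmin,ss = (1158/185)·f/(1−f) ≈ 4.825 μg/mL.
Difference ≈ 0.712 − 4.825 ≈ -4.113 μg/mL.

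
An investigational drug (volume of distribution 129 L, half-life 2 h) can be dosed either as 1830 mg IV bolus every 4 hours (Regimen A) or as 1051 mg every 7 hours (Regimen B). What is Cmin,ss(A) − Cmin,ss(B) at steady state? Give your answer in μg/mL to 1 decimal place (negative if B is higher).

3.9 μg/mL

Regimen A: f = (1/2)^(4/2) ≈ 0.2500; Cmin,ss = (1830/129)·f/(1−f) ≈ 4.729 μg/mL.
Regimen B: f = (1/2)^(7/2) ≈ 0.0884; Cmin,ss = (1051/129)·f/(1−f) ≈ 0.790 μg/mL.
Difference ≈ 4.729 − 0.790 ≈ 3.939 μg/mL.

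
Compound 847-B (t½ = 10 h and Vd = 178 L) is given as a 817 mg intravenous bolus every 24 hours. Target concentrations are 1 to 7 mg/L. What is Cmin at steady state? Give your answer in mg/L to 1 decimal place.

τ/t½ = 24/10 ≈ 2.4, so fraction remaining f = (1/2)^(24/10) ≈ 0.1895.
At steady state, accumulation factor R = 1/(1 − e^(−kτ)) ≈ 1.2338.
Single-dose peak C₀ = D/Vd = 817/178 ≈ 4.590 mg/L.
Steady-state peak Cmax,ss = C₀·R ≈ 4.590 × 1.2338 ≈ 5.663 mg/L.
One interval later, Cmin,ss = Cmax,ss·e^(−kτ) ≈ 5.663 × 0.1895 ≈ 1.073 mg/L.
Trough 1.1 mg/L vs MEC 1 mg/L: adequate.

1.1 mg/L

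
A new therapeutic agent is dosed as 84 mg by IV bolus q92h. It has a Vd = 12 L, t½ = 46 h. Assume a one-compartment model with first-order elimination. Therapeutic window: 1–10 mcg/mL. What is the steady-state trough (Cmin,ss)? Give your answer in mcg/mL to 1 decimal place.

The dosing interval is 2 half-lives, so f = 2^(−2) = 0.25.
At steady state, R = 1/(1 − 0.25) = 4/3.
Single-dose peak C₀ = D/Vd = 84/12 = 7 mcg/mL.
Steady-state peak Cmax,ss = C₀·R = 7 × 4/3 ≈ 9.333 mcg/mL.
Steady-state trough Cmin,ss = Cmax,ss·f ≈ 9.333 × 0.25 ≈ 2.333 mcg/mL.
Trough 2.3 mcg/mL vs MEC 1 mcg/mL: adequate.

2.3 mcg/mL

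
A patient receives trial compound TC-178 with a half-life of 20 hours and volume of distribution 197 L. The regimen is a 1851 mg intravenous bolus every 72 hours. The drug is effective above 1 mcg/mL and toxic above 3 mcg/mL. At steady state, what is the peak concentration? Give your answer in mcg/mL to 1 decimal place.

10.2 mcg/mL

τ/t½ = 72/20 ≈ 3.6, so fraction remaining f = (1/2)^(72/20) ≈ 0.0825.
Accumulation ratio R = 1/(1 − f) ≈ 1/0.9175 ≈ 1.0899.
Single-dose peak C₀ = D/Vd = 1851/197 ≈ 9.396 mcg/mL.
Steady-state peak Cmax,ss = C₀·R ≈ 9.396 × 1.0899 ≈ 10.241 mcg/mL.
Peak 10.2 mcg/mL vs MTC 3 mcg/mL: exceeds toxic threshold.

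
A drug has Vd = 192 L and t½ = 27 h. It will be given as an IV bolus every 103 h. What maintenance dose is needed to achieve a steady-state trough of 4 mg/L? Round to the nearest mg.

10040 mg

τ/t½ = 103/27 ≈ 3.8148, so f = (1/2)^(103/27) ≈ 0.071060.
Cmin,ss = (D/Vd)·f/(1−f), so D = Cmin,ss·Vd·(1−f)/f.
D = 4 × 192 × (1−f)/f ≈ 4 × 192 × 13.07261 ≈ 10039.76 mg.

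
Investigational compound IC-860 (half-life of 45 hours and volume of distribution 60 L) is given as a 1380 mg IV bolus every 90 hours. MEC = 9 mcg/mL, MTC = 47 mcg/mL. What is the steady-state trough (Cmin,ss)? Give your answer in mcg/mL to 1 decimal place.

7.7 mcg/mL

The dosing interval is 2 half-lives, so f = 2^(−2) = 0.25.
At steady state, R = 1/(1 − 0.25) = 4/3.
Single-dose peak C₀ = D/Vd = 1380/60 = 23 mcg/mL.
Steady-state peak Cmax,ss = C₀·R = 23 × 4/3 ≈ 30.667 mcg/mL.
Steady-state trough Cmin,ss = Cmax,ss·f ≈ 30.667 × 0.25 ≈ 7.667 mcg/mL.
Trough 7.7 mcg/mL vs MEC 9 mcg/mL: subtherapeutic.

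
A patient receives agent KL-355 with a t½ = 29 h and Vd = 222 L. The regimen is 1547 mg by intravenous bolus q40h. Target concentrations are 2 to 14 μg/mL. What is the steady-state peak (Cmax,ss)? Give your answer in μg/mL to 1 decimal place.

Over one 40-h interval, 40/29 ≈ 1.3793 half-lives elapse, leaving f ≈ 0.3844 of each dose.
At steady state, accumulation factor R = 1/(1 − e^(−kτ)) ≈ 1.6244.
Each bolus raises the concentration by D/Vd = 1547/222 ≈ 6.968 μg/mL.
Steady-state peak Cmax,ss = C₀·R ≈ 6.968 × 1.6244 ≈ 11.319 μg/mL.
Peak 11.3 μg/mL vs MTC 14 μg/mL: below toxic threshold.

11.3 μg/mL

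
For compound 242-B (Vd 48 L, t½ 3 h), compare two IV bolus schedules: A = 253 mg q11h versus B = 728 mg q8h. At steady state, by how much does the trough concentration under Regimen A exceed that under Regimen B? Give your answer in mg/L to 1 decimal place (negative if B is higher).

-2.4 mg/L

Regimen A: f = (1/2)^(11/3) ≈ 0.0787; Cmin,ss = (253/48)·f/(1−f) ≈ 0.450 mg/L.
Regimen B: f = (1/2)^(8/3) ≈ 0.1575; Cmin,ss = (728/48)·f/(1−f) ≈ 2.835 mg/L.
Difference ≈ 0.450 − 2.835 ≈ -2.385 mg/L.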